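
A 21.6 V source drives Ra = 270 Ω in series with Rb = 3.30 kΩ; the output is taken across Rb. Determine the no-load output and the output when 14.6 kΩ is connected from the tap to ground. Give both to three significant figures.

Unloaded: 20.0 V; loaded: 19.6 V

Open-circuit: V = 21.6 × 3300/(270 + 3300) = 20.0 V.
With the load, Rb becomes Rb‖R_L = 2692 Ω, so V = 21.6 × 2692/2962 = 19.6 V.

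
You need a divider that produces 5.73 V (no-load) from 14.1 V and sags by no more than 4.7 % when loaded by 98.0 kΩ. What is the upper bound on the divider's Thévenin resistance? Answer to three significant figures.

R_th ≤ 4.83 kΩ

Loading drop = R_th/(R_th + R_L) ≤ 0.0470, so R_th ≤ R_L · ε/(1−ε) = 98.0 kΩ × 0.0470/0.9530 = 4.83 kΩ.
(Any R1, R2 with R2/(R1+R2) = 0.406 and R1‖R2 ≤ 4.83 kΩ will meet the spec.)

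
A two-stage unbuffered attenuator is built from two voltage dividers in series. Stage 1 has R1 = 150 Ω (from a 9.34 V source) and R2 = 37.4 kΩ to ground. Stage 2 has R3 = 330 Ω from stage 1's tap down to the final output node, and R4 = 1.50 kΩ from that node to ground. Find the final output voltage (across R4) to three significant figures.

Stage 2 presents R3+R4 = 1830 Ω as a load on stage 1's tap.
Stage 1's lower leg becomes R2‖(R3+R4) = 1745 Ω, so V_mid = 9.34 × 1745/1895 = 8.601 V.
Stage 2 is itself unloaded: V_out = V_mid × R4/(R3+R4) = 8.601 × 1500/1830 = 7.05 V.

V_out ≈ 7.05 V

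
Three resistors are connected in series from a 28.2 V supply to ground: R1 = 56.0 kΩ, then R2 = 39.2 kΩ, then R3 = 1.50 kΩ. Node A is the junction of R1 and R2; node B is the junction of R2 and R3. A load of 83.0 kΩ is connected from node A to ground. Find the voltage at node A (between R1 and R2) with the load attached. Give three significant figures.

V ≈ 9.24 V

Below node A the series string R2+R3 = 40.70 kΩ sits in parallel with the 83.0 kΩ load: 27.31 kΩ.
V_A = 28.2 × 27.31/(56.0 + 27.31) = 9.24 V.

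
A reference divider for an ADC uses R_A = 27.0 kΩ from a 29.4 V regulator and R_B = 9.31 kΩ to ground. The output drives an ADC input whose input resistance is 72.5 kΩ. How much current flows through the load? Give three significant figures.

R_B‖R_L = 8.251 kΩ; V_out = 29.4 × 8.251/35.25 = 6.881 V.
I_L = V_out / R_L = 6.881 / 72.5 kΩ = 0.0949 mA.

I_L ≈ 0.0949 mA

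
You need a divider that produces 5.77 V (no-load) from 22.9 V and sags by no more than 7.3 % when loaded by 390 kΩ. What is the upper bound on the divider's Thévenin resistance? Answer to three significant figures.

Loading drop = R_th/(R_th + R_L) ≤ 0.0730, so R_th ≤ R_L · ε/(1−ε) = 390 kΩ × 0.0730/0.9270 = 30.7 kΩ.
(Any R1, R2 with R2/(R1+R2) = 0.252 and R1‖R2 ≤ 30.7 kΩ will meet the spec.)

R_th ≤ 30.7 kΩ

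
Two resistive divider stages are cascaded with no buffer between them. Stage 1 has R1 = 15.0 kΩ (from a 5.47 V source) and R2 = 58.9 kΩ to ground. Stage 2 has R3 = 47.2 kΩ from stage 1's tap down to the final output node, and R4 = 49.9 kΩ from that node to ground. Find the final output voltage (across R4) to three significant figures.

V_out ≈ 1.99 V

Stage 2 presents R3+R4 = 97.10 kΩ as a load on stage 1's tap.
Stage 1's lower leg becomes R2‖(R3+R4) = 36.66 kΩ, so V_mid = 5.47 × 36.66/51.66 = 3.882 V.
Stage 2 is itself unloaded: V_out = V_mid × R4/(R3+R4) = 3.882 × 49.9/97.10 = 1.99 V.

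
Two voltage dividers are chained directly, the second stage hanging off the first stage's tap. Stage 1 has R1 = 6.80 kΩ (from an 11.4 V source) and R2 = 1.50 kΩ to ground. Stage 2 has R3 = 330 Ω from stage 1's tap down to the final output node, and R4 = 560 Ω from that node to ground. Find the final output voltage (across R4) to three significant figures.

V_out ≈ 0.544 V

Stage 2 presents R3+R4 = 890.0 Ω as a load on stage 1's tap.
Stage 1's lower leg becomes R2‖(R3+R4) = 558.6 Ω, so V_mid = 11.4 × 558.6/7359 = 0.8654 V.
Stage 2 is itself unloaded: V_out = V_mid × R4/(R3+R4) = 0.8654 × 560/890.0 = 0.544 V.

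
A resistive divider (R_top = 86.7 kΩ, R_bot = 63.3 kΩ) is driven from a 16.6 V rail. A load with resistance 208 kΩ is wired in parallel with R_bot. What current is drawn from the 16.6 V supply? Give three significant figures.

I ≈ 0.123 mA

R_bot‖R_L = 48.53 kΩ, so the source sees R_top + R_bot‖R_L = 135.2 kΩ.
I = 16.6 V / 135.2 kΩ = 0.123 mA.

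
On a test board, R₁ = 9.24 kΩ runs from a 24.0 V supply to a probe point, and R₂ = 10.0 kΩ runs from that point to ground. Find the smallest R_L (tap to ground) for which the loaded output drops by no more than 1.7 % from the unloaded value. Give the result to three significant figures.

R_L(min) ≈ 278 kΩ

Output resistance R_th = R₁‖R₂ = (9.24 × 10.0)/19.24 = 4.802 kΩ.
The fractional drop is R_th/(R_th + R_L); requiring this ≤ 0.0170 gives R_L ≥ R_th(1/0.0170 − 1) = 4.802 × 57.82 = 278 kΩ.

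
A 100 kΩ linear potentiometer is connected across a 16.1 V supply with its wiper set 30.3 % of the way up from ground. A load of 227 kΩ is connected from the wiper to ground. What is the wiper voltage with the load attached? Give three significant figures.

The wiper splits the pot into (1−α)R = 69.70 kΩ above and αR = 30.30 kΩ below.
Lower section ‖ load = 26.73 kΩ.
V_wiper = 16.1 × 26.73/(69.70 + 26.73) = 4.46 V.

V ≈ 4.46 V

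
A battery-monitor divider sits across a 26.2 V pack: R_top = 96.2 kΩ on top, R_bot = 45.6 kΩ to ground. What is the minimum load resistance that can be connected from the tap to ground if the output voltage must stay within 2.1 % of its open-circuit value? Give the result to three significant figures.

Output resistance R_th = R_top‖R_bot = (96.2 × 45.6)/141.8 = 30.94 kΩ.
The fractional drop is R_th/(R_th + R_L); requiring this ≤ 0.0210 gives R_L ≥ R_th(1/0.0210 − 1) = 30.94 × 46.62 = 1.44 MΩ.

R_L(min) ≈ 1.44 MΩ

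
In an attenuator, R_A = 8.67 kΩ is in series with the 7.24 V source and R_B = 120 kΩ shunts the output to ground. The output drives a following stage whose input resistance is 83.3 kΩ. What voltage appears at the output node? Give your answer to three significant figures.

V_out ≈ 6.15 V

The load sits in parallel with R_B: R_B‖R_L = (120 × 83.3) / (120 + 83.3) = 49.17 kΩ.
V_out = 7.24 × 49.17 / (8.67 + 49.17) = 7.24 × 49.17/57.84 = 6.15 V.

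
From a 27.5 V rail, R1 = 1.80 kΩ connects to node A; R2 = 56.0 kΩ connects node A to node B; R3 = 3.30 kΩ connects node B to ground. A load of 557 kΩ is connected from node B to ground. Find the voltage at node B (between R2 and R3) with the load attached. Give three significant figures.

V ≈ 1.48 V

At node B, R3 is in parallel with the load: R3‖R_L = 3.281 kΩ.
Below node A the resistance is R2 + (R3‖R_L) = 59.28 kΩ, so V_A = 27.5 × 59.28/61.08 = 26.69 V.
Then V_B = V_A × (R3‖R_L)/(R2 + R3‖R_L) = 26.69 × 3.281/59.28 = 1.48 V.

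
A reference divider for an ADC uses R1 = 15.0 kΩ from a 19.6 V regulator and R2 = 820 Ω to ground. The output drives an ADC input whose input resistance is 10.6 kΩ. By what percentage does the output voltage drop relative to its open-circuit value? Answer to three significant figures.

The divider's output (Thévenin) resistance is R1‖R2 = 777.5 Ω.
Fractional drop under load = R_th/(R_th + R_L) = 777.5 / (777.5 + 10600) = 0.06834.
So the output falls by 6.83 %.

6.83 %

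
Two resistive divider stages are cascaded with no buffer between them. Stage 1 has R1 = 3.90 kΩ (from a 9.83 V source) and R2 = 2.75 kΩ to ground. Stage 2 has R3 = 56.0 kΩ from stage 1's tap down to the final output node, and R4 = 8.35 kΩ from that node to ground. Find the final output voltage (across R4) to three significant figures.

V_out ≈ 0.515 V

Stage 2 presents R3+R4 = 64.35 kΩ as a load on stage 1's tap.
Stage 1's lower leg becomes R2‖(R3+R4) = 2.637 kΩ, so V_mid = 9.83 × 2.637/6.537 = 3.966 V.
Stage 2 is itself unloaded: V_out = V_mid × R4/(R3+R4) = 3.966 × 8.35/64.35 = 0.515 V.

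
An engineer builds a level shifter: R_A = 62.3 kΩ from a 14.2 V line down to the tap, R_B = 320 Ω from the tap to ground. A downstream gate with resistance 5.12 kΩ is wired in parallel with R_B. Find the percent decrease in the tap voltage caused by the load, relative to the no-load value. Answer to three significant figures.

The divider's output (Thévenin) resistance is R_A‖R_B = 318.4 Ω.
Fractional drop under load = R_th/(R_th + R_L) = 318.4 / (318.4 + 5120) = 0.05854.
So the output falls by 5.85 %.

5.85 %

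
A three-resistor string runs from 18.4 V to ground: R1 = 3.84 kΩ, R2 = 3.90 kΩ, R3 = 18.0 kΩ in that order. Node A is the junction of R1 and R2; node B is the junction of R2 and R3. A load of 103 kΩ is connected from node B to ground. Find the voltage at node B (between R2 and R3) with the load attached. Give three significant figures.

V ≈ 12.2 V

At node B, R3 is in parallel with the load: R3‖R_L = 15.32 kΩ.
Below node A the resistance is R2 + (R3‖R_L) = 19.22 kΩ, so V_A = 18.4 × 19.22/23.06 = 15.34 V.
Then V_B = V_A × (R3‖R_L)/(R2 + R3‖R_L) = 15.34 × 15.32/19.22 = 12.2 V.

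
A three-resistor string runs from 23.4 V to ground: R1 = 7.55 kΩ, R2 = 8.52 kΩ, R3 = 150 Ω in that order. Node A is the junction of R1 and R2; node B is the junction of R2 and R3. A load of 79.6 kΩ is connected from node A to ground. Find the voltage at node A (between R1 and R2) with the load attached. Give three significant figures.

Below node A the series string R2+R3 = 8670 Ω sits in parallel with the 79600 Ω load: 7818 Ω.
V_A = 23.4 × 7818/(7550 + 7818) = 11.9 V.

V ≈ 11.9 V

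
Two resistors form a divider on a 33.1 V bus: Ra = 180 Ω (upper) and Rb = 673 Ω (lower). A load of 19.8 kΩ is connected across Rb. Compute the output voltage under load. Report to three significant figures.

V_out ≈ 25.9 V

The load sits in parallel with Rb: Rb‖R_L = (673 × 19800) / (673 + 19800) = 650.9 Ω.
V_out = 33.1 × 650.9 / (180 + 650.9) = 33.1 × 650.9/830.9 = 25.9 V.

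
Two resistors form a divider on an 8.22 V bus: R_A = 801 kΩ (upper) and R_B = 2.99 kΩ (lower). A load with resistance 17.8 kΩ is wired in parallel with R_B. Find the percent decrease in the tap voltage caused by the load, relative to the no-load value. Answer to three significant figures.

The divider's output (Thévenin) resistance is R_A‖R_B = 2.979 kΩ.
Fractional drop under load = R_th/(R_th + R_L) = 2.979 / (2.979 + 17.8) = 0.1434.
So the output falls by 14.3 %.

14.3 %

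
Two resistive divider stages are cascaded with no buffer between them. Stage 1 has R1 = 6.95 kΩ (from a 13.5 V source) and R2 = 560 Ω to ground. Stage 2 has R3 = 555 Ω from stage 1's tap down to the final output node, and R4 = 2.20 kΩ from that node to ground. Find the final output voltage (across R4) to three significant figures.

Stage 2 presents R3+R4 = 2755 Ω as a load on stage 1's tap.
Stage 1's lower leg becomes R2‖(R3+R4) = 465.4 Ω, so V_mid = 13.5 × 465.4/7415 = 0.8473 V.
Stage 2 is itself unloaded: V_out = V_mid × R4/(R3+R4) = 0.8473 × 2200/2755 = 0.677 V.

V_out ≈ 0.677 V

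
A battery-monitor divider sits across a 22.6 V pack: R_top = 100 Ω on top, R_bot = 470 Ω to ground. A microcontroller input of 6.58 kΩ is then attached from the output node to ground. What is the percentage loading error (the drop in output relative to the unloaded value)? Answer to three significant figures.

1.24 %

The divider's output (Thévenin) resistance is R_top‖R_bot = 82.46 Ω.
Fractional drop under load = R_th/(R_th + R_L) = 82.46 / (82.46 + 6580) = 0.01238.
So the output falls by 1.24 %.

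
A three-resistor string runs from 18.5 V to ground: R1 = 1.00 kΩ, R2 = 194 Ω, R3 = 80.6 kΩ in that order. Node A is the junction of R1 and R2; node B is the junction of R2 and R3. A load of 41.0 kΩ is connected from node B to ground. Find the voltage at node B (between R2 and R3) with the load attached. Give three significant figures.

V ≈ 17.7 V

At node B, R3 is in parallel with the load: R3‖R_L = 27180 Ω.
Below node A the resistance is R2 + (R3‖R_L) = 27370 Ω, so V_A = 18.5 × 27370/28370 = 17.85 V.
Then V_B = V_A × (R3‖R_L)/(R2 + R3‖R_L) = 17.85 × 27180/27370 = 17.7 V.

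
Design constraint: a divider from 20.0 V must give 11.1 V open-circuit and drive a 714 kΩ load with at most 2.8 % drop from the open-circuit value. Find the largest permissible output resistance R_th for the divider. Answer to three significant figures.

Loading drop = R_th/(R_th + R_L) ≤ 0.0280, so R_th ≤ R_L · ε/(1−ε) = 714 kΩ × 0.0280/0.9720 = 20.6 kΩ.

R_th ≤ 20.6 kΩ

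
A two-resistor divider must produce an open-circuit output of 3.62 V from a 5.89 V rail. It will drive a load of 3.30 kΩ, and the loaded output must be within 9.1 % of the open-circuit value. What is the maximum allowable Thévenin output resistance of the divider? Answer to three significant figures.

Loading drop = R_th/(R_th + R_L) ≤ 0.0910, so R_th ≤ R_L · ε/(1−ε) = 3.30 kΩ × 0.0910/0.9090 = 330 Ω.

R_th ≤ 330 Ω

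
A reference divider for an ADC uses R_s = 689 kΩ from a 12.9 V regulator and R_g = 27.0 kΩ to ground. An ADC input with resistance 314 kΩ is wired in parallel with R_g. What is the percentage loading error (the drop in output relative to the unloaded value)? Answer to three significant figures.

The divider's output (Thévenin) resistance is R_s‖R_g = 25.98 kΩ.
Fractional drop under load = R_th/(R_th + R_L) = 25.98 / (25.98 + 314) = 0.07642.
So the output falls by 7.64 %.

7.64 %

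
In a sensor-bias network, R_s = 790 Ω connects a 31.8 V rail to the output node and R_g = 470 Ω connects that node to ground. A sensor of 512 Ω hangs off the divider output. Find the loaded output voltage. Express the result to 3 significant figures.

V_out ≈ 7.53 V

The load sits in parallel with R_g: R_g‖R_L = (470 × 512) / (470 + 512) = 245.1 Ω.
V_out = 31.8 × 245.1 / (790 + 245.1) = 31.8 × 245.1/1035 = 7.53 V.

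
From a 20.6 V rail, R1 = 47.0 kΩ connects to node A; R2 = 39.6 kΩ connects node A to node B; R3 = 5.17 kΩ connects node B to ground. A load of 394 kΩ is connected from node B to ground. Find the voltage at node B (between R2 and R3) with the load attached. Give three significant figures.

At node B, R3 is in parallel with the load: R3‖R_L = 5.103 kΩ.
Below node A the resistance is R2 + (R3‖R_L) = 44.70 kΩ, so V_A = 20.6 × 44.70/91.70 = 10.04 V.
Then V_B = V_A × (R3‖R_L)/(R2 + R3‖R_L) = 10.04 × 5.103/44.70 = 1.15 V.

V ≈ 1.15 V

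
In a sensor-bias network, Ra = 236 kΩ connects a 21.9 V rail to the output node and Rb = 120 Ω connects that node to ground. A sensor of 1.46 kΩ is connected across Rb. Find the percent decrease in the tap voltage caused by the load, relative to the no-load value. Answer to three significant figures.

7.59 %

The divider's output (Thévenin) resistance is Ra‖Rb = 119.9 Ω.
Fractional drop under load = R_th/(R_th + R_L) = 119.9 / (119.9 + 1460) = 0.07591.
So the output falls by 7.59 %.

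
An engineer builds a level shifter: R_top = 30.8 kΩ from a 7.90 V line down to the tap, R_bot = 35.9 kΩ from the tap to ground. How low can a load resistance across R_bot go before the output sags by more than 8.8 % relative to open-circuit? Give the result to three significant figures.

R_L(min) ≈ 172 kΩ

Output resistance R_th = R_top‖R_bot = (30.8 × 35.9)/66.70 = 16.58 kΩ.
The fractional drop is R_th/(R_th + R_L); requiring this ≤ 0.0880 gives R_L ≥ R_th(1/0.0880 − 1) = 16.58 × 10.36 = 172 kΩ.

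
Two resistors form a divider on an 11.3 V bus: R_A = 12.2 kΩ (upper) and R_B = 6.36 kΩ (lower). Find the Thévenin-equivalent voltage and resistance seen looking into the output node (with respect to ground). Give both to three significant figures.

V_th is the open-circuit tap voltage: 11.3 × 6.36/(12.2 + 6.36) = 3.87 V.
With the supply zeroed, R_A and R_B appear in parallel from the tap: R_th = R_A‖R_B = (12.2 × 6.36)/18.56 = 4.18 kΩ.

V_th = 3.87 V, R_th = 4.18 kΩ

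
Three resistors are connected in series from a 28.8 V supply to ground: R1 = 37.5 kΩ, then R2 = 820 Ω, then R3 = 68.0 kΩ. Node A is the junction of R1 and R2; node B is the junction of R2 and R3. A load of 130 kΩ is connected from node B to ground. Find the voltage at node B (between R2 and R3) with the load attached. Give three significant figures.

At node B, R3 is in parallel with the load: R3‖R_L = 44650 Ω.
Below node A the resistance is R2 + (R3‖R_L) = 45470 Ω, so V_A = 28.8 × 45470/82970 = 15.78 V.
Then V_B = V_A × (R3‖R_L)/(R2 + R3‖R_L) = 15.78 × 44650/45470 = 15.5 V.

V ≈ 15.5 V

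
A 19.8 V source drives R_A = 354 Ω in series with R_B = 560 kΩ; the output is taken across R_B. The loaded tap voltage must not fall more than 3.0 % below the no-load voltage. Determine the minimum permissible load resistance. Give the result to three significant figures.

Output resistance R_th = R_A‖R_B = (354 × 560000)/560400 = 353.8 Ω.
The fractional drop is R_th/(R_th + R_L); requiring this ≤ 0.0300 gives R_L ≥ R_th(1/0.0300 − 1) = 353.8 × 32.33 = 11.4 kΩ.

R_L(min) ≈ 11.4 kΩ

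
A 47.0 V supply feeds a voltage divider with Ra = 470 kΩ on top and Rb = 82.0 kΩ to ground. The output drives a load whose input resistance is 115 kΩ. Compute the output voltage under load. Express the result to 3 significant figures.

V_out ≈ 4.34 V

The load sits in parallel with Rb: Rb‖R_L = (82.0 × 115) / (82.0 + 115) = 47.87 kΩ.
V_out = 47.0 × 47.87 / (470 + 47.87) = 47.0 × 47.87/517.9 = 4.34 V.
(Unloaded it would have been 6.98 V.)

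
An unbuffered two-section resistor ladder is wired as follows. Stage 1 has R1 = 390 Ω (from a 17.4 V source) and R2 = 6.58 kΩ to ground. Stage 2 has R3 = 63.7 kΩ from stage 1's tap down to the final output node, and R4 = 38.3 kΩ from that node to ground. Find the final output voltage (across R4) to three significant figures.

Stage 2 presents R3+R4 = 102000 Ω as a load on stage 1's tap.
Stage 1's lower leg becomes R2‖(R3+R4) = 6181 Ω, so V_mid = 17.4 × 6181/6571 = 16.37 V.
Stage 2 is itself unloaded: V_out = V_mid × R4/(R3+R4) = 16.37 × 38300/102000 = 6.15 V.

V_out ≈ 6.15 V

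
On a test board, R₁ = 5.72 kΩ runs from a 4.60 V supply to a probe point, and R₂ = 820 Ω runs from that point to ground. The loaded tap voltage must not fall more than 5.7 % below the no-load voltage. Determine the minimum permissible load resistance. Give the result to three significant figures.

R_L(min) ≈ 11.9 kΩ

Output resistance R_th = R₁‖R₂ = (5720 × 820)/6540 = 717.2 Ω.
The fractional drop is R_th/(R_th + R_L); requiring this ≤ 0.0570 gives R_L ≥ R_th(1/0.0570 − 1) = 717.2 × 16.54 = 11.9 kΩ.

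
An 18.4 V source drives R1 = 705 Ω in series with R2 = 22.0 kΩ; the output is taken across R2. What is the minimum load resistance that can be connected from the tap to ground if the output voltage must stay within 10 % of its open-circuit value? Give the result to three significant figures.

R_L(min) ≈ 6.15 kΩ

Output resistance R_th = R1‖R2 = (705 × 22000)/22700 = 683.1 Ω.
The fractional drop is R_th/(R_th + R_L); requiring this ≤ 0.100 gives R_L ≥ R_th(1/0.100 − 1) = 683.1 × 9.000 = 6.15 kΩ.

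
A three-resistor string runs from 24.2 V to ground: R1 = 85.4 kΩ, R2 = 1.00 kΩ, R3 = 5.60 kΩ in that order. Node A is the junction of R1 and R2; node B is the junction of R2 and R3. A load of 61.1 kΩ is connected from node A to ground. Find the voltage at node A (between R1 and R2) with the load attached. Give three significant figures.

Below node A the series string R2+R3 = 6.600 kΩ sits in parallel with the 61.1 kΩ load: 5.957 kΩ.
V_A = 24.2 × 5.957/(85.4 + 5.957) = 1.58 V.

V ≈ 1.58 V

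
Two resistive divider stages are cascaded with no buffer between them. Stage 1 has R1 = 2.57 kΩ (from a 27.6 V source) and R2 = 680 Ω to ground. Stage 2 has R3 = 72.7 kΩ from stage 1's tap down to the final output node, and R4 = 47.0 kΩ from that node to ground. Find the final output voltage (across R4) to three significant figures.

V_out ≈ 2.26 V

Stage 2 presents R3+R4 = 119700 Ω as a load on stage 1's tap.
Stage 1's lower leg becomes R2‖(R3+R4) = 676.2 Ω, so V_mid = 27.6 × 676.2/3246 = 5.749 V.
Stage 2 is itself unloaded: V_out = V_mid × R4/(R3+R4) = 5.749 × 47000/119700 = 2.26 V.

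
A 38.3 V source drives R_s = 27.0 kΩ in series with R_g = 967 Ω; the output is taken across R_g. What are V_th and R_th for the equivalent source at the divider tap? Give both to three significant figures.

V_th = 1.32 V, R_th = 934 Ω

V_th is the open-circuit tap voltage: 38.3 × 967/(27000 + 967) = 1.32 V.
With the supply zeroed, R_s and R_g appear in parallel from the tap: R_th = R_s‖R_g = (27000 × 967)/27970 = 934 Ω.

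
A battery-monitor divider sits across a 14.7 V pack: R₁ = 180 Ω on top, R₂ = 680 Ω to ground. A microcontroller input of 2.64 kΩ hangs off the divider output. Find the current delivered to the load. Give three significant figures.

I_L ≈ 4.18 mA

R₂‖R_L = 540.7 Ω; V_out = 14.7 × 540.7/720.7 = 11.03 V.
I_L = V_out / R_L = 11.03 / 2.64 kΩ = 4.18 mA.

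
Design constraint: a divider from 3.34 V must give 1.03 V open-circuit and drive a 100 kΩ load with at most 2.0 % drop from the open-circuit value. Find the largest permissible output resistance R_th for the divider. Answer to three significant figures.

Loading drop = R_th/(R_th + R_L) ≤ 0.0200, so R_th ≤ R_L · ε/(1−ε) = 100 kΩ × 0.0200/0.9800 = 2.04 kΩ.

R_th ≤ 2.04 kΩ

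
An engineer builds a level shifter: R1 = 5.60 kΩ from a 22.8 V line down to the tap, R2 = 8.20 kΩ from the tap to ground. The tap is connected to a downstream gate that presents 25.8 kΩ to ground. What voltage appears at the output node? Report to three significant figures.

V_out ≈ 12.0 V

The load sits in parallel with R2: R2‖R_L = (8.20 × 25.8) / (8.20 + 25.8) = 6.222 kΩ.
V_out = 22.8 × 6.222 / (5.60 + 6.222) = 22.8 × 6.222/11.82 = 12.0 V.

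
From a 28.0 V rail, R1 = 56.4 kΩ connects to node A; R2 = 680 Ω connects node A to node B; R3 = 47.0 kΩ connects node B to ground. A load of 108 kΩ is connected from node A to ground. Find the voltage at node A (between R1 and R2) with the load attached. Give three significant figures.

Below node A the series string R2+R3 = 47680 Ω sits in parallel with the 108000 Ω load: 33080 Ω.
V_A = 28.0 × 33080/(56400 + 33080) = 10.4 V.

V ≈ 10.4 V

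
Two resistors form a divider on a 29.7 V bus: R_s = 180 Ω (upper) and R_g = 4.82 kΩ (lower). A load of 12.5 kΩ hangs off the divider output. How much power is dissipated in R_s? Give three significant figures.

P ≈ 11.9 mW

Total resistance from the source is R_s + (R_g‖R_L) = 3659 Ω, so I = 29.7/3659 Ω = 8.118 mA.
P = I²·R_s = (8.118 mA)² × 180 Ω = 11.9 mW.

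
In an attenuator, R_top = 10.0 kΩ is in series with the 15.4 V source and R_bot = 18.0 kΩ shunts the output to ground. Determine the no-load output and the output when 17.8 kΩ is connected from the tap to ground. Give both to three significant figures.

Unloaded: 9.90 V; loaded: 7.27 V

Open-circuit: V = 15.4 × 18.0/(10.0 + 18.0) = 9.90 V.
With the load, R_bot becomes R_bot‖R_L = 8.950 kΩ, so V = 15.4 × 8.950/18.95 = 7.27 V.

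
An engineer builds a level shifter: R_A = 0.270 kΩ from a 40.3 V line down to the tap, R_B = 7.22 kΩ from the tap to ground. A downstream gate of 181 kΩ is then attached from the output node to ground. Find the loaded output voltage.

V_out ≈ 38.8 V

The load sits in parallel with R_B: R_B‖R_L = (7220 × 181000) / (7220 + 181000) = 6943 Ω.
V_out = 40.3 × 6943 / (270 + 6943) = 40.3 × 6943/7213 = 38.8 V.
(Unloaded it would have been 38.8 V.)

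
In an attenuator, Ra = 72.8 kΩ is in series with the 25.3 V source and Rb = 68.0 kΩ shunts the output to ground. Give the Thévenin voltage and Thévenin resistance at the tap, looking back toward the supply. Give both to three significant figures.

V_th = 12.2 V, R_th = 35.2 kΩ

V_th is the open-circuit tap voltage: 25.3 × 68.0/(72.8 + 68.0) = 12.2 V.
With the supply zeroed, Ra and Rb appear in parallel from the tap: R_th = Ra‖Rb = (72.8 × 68.0)/140.8 = 35.2 kΩ.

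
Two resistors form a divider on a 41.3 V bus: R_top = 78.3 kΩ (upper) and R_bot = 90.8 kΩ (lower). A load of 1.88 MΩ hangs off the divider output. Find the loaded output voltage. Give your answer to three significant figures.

V_out ≈ 21.7 V

The load sits in parallel with R_bot: R_bot‖R_L = (90.8 × 1880) / (90.8 + 1880) = 86.62 kΩ.
V_out = 41.3 × 86.62 / (78.3 + 86.62) = 41.3 × 86.62/164.9 = 21.7 V.
(Unloaded it would have been 22.2 V.)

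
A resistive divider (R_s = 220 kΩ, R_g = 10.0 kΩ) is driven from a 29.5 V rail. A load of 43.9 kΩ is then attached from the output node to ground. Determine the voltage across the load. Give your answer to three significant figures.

The load sits in parallel with R_g: R_g‖R_L = (10.0 × 43.9) / (10.0 + 43.9) = 8.145 kΩ.
V_out = 29.5 × 8.145 / (220 + 8.145) = 29.5 × 8.145/228.1 = 1.05 V.

V_out ≈ 1.05 V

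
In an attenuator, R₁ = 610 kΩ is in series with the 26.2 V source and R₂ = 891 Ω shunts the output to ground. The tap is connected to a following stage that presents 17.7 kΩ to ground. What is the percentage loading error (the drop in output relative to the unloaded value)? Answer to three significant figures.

4.79 %

The divider's output (Thévenin) resistance is R₁‖R₂ = 889.7 Ω.
Fractional drop under load = R_th/(R_th + R_L) = 889.7 / (889.7 + 17700) = 0.04786.
So the output falls by 4.79 %.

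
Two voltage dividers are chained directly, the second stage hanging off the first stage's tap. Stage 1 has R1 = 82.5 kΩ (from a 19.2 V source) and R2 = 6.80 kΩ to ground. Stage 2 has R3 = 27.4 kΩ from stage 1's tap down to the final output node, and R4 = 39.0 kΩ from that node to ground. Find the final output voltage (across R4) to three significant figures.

V_out ≈ 0.785 V

Stage 2 presents R3+R4 = 66.40 kΩ as a load on stage 1's tap.
Stage 1's lower leg becomes R2‖(R3+R4) = 6.168 kΩ, so V_mid = 19.2 × 6.168/88.67 = 1.336 V.
Stage 2 is itself unloaded: V_out = V_mid × R4/(R3+R4) = 1.336 × 39.0/66.40 = 0.785 V.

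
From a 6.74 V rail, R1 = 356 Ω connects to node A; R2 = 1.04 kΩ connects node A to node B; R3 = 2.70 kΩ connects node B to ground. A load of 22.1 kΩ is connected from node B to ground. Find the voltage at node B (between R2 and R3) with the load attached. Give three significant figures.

V ≈ 4.27 V

At node B, R3 is in parallel with the load: R3‖R_L = 2406 Ω.
Below node A the resistance is R2 + (R3‖R_L) = 3446 Ω, so V_A = 6.74 × 3446/3802 = 6.109 V.
Then V_B = V_A × (R3‖R_L)/(R2 + R3‖R_L) = 6.109 × 2406/3446 = 4.27 V.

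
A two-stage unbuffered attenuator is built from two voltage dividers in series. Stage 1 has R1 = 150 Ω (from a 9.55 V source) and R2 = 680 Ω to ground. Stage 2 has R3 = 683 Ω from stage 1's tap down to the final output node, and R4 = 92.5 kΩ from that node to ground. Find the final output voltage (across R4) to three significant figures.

Stage 2 presents R3+R4 = 93180 Ω as a load on stage 1's tap.
Stage 1's lower leg becomes R2‖(R3+R4) = 675.1 Ω, so V_mid = 9.55 × 675.1/825.1 = 7.814 V.
Stage 2 is itself unloaded: V_out = V_mid × R4/(R3+R4) = 7.814 × 92500/93180 = 7.76 V.

V_out ≈ 7.76 V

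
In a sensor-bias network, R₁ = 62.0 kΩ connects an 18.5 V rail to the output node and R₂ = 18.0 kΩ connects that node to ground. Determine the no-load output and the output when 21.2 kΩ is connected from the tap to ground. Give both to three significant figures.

Open-circuit: V = 18.5 × 18.0/(62.0 + 18.0) = 4.16 V.
With the load, R₂ becomes R₂‖R_L = 9.735 kΩ, so V = 18.5 × 9.735/71.73 = 2.51 V.

Unloaded: 4.16 V; loaded: 2.51 V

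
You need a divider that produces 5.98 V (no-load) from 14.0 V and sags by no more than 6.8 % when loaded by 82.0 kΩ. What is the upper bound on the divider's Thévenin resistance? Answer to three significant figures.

R_th ≤ 5.98 kΩ

Loading drop = R_th/(R_th + R_L) ≤ 0.0680, so R_th ≤ R_L · ε/(1−ε) = 82.0 kΩ × 0.0680/0.9320 = 5.98 kΩ.
(Any R1, R2 with R2/(R1+R2) = 0.427 and R1‖R2 ≤ 5.98 kΩ will meet the spec.)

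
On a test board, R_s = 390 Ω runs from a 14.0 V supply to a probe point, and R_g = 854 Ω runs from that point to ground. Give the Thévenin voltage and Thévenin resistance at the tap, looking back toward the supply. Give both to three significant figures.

V_th is the open-circuit tap voltage: 14.0 × 854/(390 + 854) = 9.61 V.
With the supply zeroed, R_s and R_g appear in parallel from the tap: R_th = R_s‖R_g = (390 × 854)/1244 = 268 Ω.

V_th = 9.61 V, R_th = 268 Ω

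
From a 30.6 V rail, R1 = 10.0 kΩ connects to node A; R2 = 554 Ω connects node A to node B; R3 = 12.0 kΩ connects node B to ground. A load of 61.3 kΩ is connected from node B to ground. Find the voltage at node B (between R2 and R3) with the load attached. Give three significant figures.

At node B, R3 is in parallel with the load: R3‖R_L = 10040 Ω.
Below node A the resistance is R2 + (R3‖R_L) = 10590 Ω, so V_A = 30.6 × 10590/20590 = 15.74 V.
Then V_B = V_A × (R3‖R_L)/(R2 + R3‖R_L) = 15.74 × 10040/10590 = 14.9 V.

V ≈ 14.9 V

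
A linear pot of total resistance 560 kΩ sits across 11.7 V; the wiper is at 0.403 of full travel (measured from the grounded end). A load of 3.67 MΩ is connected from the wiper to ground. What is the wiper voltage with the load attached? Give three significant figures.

V ≈ 4.55 V

The wiper splits the pot into (1−α)R = 334.3 kΩ above and αR = 225.7 kΩ below.
Lower section ‖ load = 212.6 kΩ.
V_wiper = 11.7 × 212.6/(334.3 + 212.6) = 4.55 V.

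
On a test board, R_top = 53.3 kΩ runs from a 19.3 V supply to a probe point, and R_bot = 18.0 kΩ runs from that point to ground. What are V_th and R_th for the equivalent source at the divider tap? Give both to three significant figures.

V_th = 4.87 V, R_th = 13.5 kΩ

V_th is the open-circuit tap voltage: 19.3 × 18.0/(53.3 + 18.0) = 4.87 V.
With the supply zeroed, R_top and R_bot appear in parallel from the tap: R_th = R_top‖R_bot = (53.3 × 18.0)/71.30 = 13.5 kΩ.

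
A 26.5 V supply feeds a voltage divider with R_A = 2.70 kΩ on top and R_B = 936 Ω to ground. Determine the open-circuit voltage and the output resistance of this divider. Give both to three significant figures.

V_th = 6.82 V, R_th = 695 Ω

V_th is the open-circuit tap voltage: 26.5 × 936/(2700 + 936) = 6.82 V.
With the supply zeroed, R_A and R_B appear in parallel from the tap: R_th = R_A‖R_B = (2700 × 936)/3636 = 695 Ω.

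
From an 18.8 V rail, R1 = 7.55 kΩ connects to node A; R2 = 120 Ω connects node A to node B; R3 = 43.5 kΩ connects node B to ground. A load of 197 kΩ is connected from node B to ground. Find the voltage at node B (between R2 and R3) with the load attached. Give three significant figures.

V ≈ 15.5 V

At node B, R3 is in parallel with the load: R3‖R_L = 35630 Ω.
Below node A the resistance is R2 + (R3‖R_L) = 35750 Ω, so V_A = 18.8 × 35750/43300 = 15.52 V.
Then V_B = V_A × (R3‖R_L)/(R2 + R3‖R_L) = 15.52 × 35630/35750 = 15.5 V.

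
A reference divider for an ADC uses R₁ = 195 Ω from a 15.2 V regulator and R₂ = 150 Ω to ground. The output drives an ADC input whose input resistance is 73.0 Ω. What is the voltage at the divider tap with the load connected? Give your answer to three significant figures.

The load sits in parallel with R₂: R₂‖R_L = (150 × 73.0) / (150 + 73.0) = 49.10 Ω.
V_out = 15.2 × 49.10 / (195 + 49.10) = 15.2 × 49.10/244.1 = 3.06 V.

V_out ≈ 3.06 V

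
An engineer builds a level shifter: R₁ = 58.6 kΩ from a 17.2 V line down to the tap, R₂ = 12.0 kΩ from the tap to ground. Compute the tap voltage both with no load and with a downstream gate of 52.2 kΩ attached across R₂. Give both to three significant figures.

Unloaded: 2.92 V; loaded: 2.46 V

Open-circuit: V = 17.2 × 12.0/(58.6 + 12.0) = 2.92 V.
With the load, R₂ becomes R₂‖R_L = 9.757 kΩ, so V = 17.2 × 9.757/68.36 = 2.46 V.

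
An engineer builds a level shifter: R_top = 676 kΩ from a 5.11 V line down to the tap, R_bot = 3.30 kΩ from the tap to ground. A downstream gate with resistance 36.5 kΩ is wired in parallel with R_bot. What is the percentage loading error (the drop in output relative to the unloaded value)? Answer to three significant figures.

The divider's output (Thévenin) resistance is R_top‖R_bot = 3.284 kΩ.
Fractional drop under load = R_th/(R_th + R_L) = 3.284 / (3.284 + 36.5) = 0.08255.
So the output falls by 8.25 %.

8.25 %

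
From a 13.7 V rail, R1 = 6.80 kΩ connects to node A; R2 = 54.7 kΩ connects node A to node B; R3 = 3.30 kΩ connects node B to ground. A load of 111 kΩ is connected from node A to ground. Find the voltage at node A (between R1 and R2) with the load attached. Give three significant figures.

Below node A the series string R2+R3 = 58.00 kΩ sits in parallel with the 111 kΩ load: 38.09 kΩ.
V_A = 13.7 × 38.09/(6.80 + 38.09) = 11.6 V.

V ≈ 11.6 V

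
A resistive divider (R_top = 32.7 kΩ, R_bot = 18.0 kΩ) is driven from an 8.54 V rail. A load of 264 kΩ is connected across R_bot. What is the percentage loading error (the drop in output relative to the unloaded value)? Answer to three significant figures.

The divider's output (Thévenin) resistance is R_top‖R_bot = 11.61 kΩ.
Fractional drop under load = R_th/(R_th + R_L) = 11.61 / (11.61 + 264) = 0.04212.
So the output falls by 4.21 %.

4.21 %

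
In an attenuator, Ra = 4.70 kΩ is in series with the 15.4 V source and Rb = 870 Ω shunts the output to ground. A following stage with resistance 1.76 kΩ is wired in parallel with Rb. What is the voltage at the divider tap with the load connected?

V_out ≈ 1.70 V

The load sits in parallel with Rb: Rb‖R_L = (870 × 1760) / (870 + 1760) = 582.2 Ω.
V_out = 15.4 × 582.2 / (4700 + 582.2) = 15.4 × 582.2/5282 = 1.70 V.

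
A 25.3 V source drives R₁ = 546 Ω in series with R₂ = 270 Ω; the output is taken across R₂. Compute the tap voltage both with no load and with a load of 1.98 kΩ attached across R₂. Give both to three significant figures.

Open-circuit: V = 25.3 × 270/(546 + 270) = 8.37 V.
With the load, R₂ becomes R₂‖R_L = 237.6 Ω, so V = 25.3 × 237.6/783.6 = 7.67 V.

Unloaded: 8.37 V; loaded: 7.67 V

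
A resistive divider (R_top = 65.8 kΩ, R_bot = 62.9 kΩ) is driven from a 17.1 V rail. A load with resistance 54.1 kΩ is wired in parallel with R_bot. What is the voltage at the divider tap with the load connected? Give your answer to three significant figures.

The load sits in parallel with R_bot: R_bot‖R_L = (62.9 × 54.1) / (62.9 + 54.1) = 29.08 kΩ.
V_out = 17.1 × 29.08 / (65.8 + 29.08) = 17.1 × 29.08/94.88 = 5.24 V.
(Unloaded it would have been 8.36 V.)

V_out ≈ 5.24 V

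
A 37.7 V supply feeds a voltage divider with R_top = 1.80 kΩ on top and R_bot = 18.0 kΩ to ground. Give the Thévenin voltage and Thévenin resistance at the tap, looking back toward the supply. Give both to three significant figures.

V_th is the open-circuit tap voltage: 37.7 × 18.0/(1.80 + 18.0) = 34.3 V.
With the supply zeroed, R_top and R_bot appear in parallel from the tap: R_th = R_top‖R_bot = (1.80 × 18.0)/19.80 = 1.64 kΩ.

V_th = 34.3 V, R_th = 1.64 kΩ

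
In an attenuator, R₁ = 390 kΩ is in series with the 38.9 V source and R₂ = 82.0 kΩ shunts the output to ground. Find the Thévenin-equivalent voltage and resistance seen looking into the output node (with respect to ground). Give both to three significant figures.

V_th = 6.76 V, R_th = 67.8 kΩ

V_th is the open-circuit tap voltage: 38.9 × 82.0/(390 + 82.0) = 6.76 V.
With the supply zeroed, R₁ and R₂ appear in parallel from the tap: R_th = R₁‖R₂ = (390 × 82.0)/472.0 = 67.8 kΩ.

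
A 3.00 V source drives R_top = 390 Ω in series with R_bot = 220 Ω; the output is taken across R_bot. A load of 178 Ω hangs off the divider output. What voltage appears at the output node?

V_out ≈ 0.604 V

The load sits in parallel with R_bot: R_bot‖R_L = (220 × 178) / (220 + 178) = 98.39 Ω.
V_out = 3.00 × 98.39 / (390 + 98.39) = 3.00 × 98.39/488.4 = 0.604 V.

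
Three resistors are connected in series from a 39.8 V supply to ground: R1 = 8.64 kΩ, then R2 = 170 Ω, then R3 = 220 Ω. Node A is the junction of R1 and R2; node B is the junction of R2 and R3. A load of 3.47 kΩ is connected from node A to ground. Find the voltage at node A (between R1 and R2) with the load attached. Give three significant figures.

Below node A the series string R2+R3 = 390.0 Ω sits in parallel with the 3470 Ω load: 350.6 Ω.
V_A = 39.8 × 350.6/(8640 + 350.6) = 1.55 V.

V ≈ 1.55 V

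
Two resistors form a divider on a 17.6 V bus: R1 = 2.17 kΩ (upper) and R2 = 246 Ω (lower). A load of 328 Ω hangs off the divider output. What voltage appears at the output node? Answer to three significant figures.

V_out ≈ 1.07 V

The load sits in parallel with R2: R2‖R_L = (246 × 328) / (246 + 328) = 140.6 Ω.
V_out = 17.6 × 140.6 / (2170 + 140.6) = 17.6 × 140.6/2311 = 1.07 V.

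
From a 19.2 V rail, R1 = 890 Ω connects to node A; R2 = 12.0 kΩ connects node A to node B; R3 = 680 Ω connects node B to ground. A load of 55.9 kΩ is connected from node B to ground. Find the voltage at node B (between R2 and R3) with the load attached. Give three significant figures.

At node B, R3 is in parallel with the load: R3‖R_L = 671.8 Ω.
Below node A the resistance is R2 + (R3‖R_L) = 12670 Ω, so V_A = 19.2 × 12670/13560 = 17.94 V.
Then V_B = V_A × (R3‖R_L)/(R2 + R3‖R_L) = 17.94 × 671.8/12670 = 0.951 V.

V ≈ 0.951 V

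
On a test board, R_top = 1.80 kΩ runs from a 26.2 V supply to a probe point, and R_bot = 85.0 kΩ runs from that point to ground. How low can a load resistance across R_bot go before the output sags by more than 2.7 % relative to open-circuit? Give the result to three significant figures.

Output resistance R_th = R_top‖R_bot = (1.80 × 85.0)/86.80 = 1.763 kΩ.
The fractional drop is R_th/(R_th + R_L); requiring this ≤ 0.0270 gives R_L ≥ R_th(1/0.0270 − 1) = 1.763 × 36.04 = 63.5 kΩ.

R_L(min) ≈ 63.5 kΩ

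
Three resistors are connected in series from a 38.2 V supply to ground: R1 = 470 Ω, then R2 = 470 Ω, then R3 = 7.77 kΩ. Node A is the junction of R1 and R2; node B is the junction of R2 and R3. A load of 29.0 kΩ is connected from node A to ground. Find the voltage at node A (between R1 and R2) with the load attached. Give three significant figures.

V ≈ 35.6 V

Below node A the series string R2+R3 = 8240 Ω sits in parallel with the 29000 Ω load: 6417 Ω.
V_A = 38.2 × 6417/(470 + 6417) = 35.6 V.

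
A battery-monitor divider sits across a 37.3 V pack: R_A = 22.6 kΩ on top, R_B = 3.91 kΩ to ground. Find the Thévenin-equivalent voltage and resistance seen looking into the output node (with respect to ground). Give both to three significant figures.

V_th = 5.50 V, R_th = 3.33 kΩ

V_th is the open-circuit tap voltage: 37.3 × 3.91/(22.6 + 3.91) = 5.50 V.
With the supply zeroed, R_A and R_B appear in parallel from the tap: R_th = R_A‖R_B = (22.6 × 3.91)/26.51 = 3.33 kΩ.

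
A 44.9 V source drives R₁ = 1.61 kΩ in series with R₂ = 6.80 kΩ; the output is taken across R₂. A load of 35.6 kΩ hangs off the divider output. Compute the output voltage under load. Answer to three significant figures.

V_out ≈ 35.0 V

The load sits in parallel with R₂: R₂‖R_L = (6.80 × 35.6) / (6.80 + 35.6) = 5.709 kΩ.
V_out = 44.9 × 5.709 / (1.61 + 5.709) = 44.9 × 5.709/7.319 = 35.0 V.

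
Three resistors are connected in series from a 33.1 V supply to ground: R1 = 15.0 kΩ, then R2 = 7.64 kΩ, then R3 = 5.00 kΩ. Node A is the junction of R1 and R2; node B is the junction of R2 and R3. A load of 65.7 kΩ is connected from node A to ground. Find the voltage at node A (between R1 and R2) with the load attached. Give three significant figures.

V ≈ 13.7 V

Below node A the series string R2+R3 = 12.64 kΩ sits in parallel with the 65.7 kΩ load: 10.60 kΩ.
V_A = 33.1 × 10.60/(15.0 + 10.60) = 13.7 V.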